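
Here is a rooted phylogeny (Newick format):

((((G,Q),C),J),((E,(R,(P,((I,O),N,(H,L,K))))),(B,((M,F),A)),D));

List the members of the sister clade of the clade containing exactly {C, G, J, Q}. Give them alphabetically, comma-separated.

A, B, D, E, F, H, I, K, L, M, N, O, P, R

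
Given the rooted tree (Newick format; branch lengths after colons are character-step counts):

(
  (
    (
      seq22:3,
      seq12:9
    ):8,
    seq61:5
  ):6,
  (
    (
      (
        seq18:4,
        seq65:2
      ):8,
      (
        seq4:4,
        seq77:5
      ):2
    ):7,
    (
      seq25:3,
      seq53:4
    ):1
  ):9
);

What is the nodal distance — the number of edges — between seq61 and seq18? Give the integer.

The MRCA of seq61 and seq18 is the root of the tree.
From seq61 up to that node: 2 branches. From seq18 up to the same node: 4 branches. Total: 2 + 4 = 6.

6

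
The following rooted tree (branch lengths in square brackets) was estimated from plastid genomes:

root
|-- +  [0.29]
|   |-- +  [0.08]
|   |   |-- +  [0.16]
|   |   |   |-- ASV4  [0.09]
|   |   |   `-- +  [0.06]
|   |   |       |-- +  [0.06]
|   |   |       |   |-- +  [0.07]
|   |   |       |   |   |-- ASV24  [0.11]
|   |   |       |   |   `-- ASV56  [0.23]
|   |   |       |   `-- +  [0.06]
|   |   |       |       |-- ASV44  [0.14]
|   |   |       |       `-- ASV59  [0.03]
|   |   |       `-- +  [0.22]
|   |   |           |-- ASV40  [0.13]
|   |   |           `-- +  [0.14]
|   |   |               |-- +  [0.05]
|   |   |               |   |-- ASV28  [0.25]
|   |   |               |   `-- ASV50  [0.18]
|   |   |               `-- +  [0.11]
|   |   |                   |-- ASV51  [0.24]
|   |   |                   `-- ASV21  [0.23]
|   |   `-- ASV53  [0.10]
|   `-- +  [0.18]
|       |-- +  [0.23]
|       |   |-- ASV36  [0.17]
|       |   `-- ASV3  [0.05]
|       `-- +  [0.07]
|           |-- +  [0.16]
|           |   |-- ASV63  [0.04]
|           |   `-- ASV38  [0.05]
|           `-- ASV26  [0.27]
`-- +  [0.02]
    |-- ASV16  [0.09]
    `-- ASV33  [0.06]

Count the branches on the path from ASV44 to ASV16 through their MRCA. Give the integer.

9

The MRCA of ASV44 and ASV16 is the root of the tree.
From ASV44 up to that node: 7 branches. From ASV16 up to the same node: 2 branches. Total: 7 + 2 = 9.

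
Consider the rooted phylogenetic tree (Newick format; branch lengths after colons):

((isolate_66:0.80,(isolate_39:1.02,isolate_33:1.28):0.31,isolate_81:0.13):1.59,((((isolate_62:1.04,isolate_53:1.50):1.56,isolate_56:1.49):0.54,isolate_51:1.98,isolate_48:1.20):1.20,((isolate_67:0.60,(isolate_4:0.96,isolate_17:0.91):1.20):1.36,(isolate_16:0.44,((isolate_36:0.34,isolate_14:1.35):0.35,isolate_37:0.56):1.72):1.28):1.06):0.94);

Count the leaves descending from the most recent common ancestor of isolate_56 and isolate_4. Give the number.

12

The MRCA of isolate_56 and isolate_4 is the node subtending ((((isolate_62,isolate_53),isolate_56),isolate_51,isolate_48),((isolate_67,(isolate_4,isolate_17)),(isolate_16,((isolate_36,isolate_14),isolate_37)))).
That clade contains 12 terminal taxa: isolate_14, isolate_16, isolate_17, isolate_36, isolate_37, isolate_4, isolate_48, isolate_51, isolate_53, isolate_56, isolate_62, isolate_67.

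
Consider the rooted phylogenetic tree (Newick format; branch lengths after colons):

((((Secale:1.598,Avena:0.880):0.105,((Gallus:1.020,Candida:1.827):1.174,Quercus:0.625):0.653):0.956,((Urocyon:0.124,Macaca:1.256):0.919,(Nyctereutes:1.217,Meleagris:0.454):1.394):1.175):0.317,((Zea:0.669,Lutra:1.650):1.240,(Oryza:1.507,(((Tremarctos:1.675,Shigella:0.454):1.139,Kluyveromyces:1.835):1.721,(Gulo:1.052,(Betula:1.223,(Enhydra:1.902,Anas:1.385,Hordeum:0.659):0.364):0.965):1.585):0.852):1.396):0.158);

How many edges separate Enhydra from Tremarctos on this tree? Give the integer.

The MRCA of Enhydra and Tremarctos is the node subtending (((Tremarctos,Shigella),Kluyveromyces),(Gulo,(Betula,(Enhydra,Anas,Hordeum)))).
From Enhydra up to that node: 4 branches. From Tremarctos up to the same node: 3 branches. Total: 4 + 3 = 7.

7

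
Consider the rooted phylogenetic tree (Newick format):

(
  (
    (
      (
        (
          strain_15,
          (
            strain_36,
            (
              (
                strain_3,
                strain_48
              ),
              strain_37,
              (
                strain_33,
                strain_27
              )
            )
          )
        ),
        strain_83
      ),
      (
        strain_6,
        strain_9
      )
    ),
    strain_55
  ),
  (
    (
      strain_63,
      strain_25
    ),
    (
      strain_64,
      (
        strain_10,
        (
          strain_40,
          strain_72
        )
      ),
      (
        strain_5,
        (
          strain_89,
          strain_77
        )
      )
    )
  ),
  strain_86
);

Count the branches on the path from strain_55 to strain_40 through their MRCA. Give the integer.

7

The MRCA of strain_55 and strain_40 is the root of the tree.
From strain_55 up to that node: 2 branches. From strain_40 up to the same node: 5 branches. Total: 2 + 5 = 7.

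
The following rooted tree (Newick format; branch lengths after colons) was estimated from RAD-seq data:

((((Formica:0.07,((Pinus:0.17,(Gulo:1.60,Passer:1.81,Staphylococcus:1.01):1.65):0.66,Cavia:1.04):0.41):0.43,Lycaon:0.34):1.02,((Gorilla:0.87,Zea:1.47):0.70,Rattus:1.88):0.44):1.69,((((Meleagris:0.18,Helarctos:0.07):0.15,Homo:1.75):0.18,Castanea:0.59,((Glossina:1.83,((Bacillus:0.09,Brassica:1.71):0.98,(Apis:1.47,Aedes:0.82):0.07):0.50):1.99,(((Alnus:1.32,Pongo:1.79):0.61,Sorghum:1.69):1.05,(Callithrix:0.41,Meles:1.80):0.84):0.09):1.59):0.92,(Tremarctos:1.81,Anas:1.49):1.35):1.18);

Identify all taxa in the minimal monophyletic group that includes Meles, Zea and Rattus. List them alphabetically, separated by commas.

Aedes, Alnus, Anas, Apis, Bacillus, Brassica, Callithrix, Castanea, Cavia, Formica, Glossina, Gorilla, Gulo, Helarctos, Homo, Lycaon, Meleagris, Meles, Passer, Pinus, Pongo, Rattus, Sorghum, Staphylococcus, Tremarctos, Zea

Tracing Meles: it sits inside (Callithrix,Meles).
Tracing Zea: it sits inside (Gorilla,Zea).
Tracing Rattus: it sits inside ((Gorilla,Zea),Rattus).
The smallest clade enclosing all 3 is the whole tree (their MRCA is the root), so the answer is all 26 tips in alphabetical order.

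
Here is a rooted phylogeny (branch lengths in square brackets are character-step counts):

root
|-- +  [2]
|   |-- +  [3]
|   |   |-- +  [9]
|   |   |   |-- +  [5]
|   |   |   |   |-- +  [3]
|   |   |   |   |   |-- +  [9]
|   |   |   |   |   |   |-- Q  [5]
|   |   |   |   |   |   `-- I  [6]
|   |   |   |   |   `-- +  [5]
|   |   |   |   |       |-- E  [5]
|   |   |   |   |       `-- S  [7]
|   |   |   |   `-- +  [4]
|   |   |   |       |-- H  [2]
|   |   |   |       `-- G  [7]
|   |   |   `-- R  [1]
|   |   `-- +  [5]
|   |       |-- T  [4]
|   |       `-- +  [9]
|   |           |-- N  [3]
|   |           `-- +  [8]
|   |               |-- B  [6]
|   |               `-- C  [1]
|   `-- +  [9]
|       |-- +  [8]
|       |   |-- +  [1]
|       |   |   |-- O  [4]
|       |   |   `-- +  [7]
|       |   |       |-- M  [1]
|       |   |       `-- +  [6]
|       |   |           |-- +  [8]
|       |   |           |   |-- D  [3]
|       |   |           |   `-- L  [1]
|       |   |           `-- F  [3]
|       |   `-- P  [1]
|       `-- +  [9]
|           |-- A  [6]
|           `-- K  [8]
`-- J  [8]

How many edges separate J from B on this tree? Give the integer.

The MRCA of J and B is the root of the tree.
From J up to that node: 1 branch. From B up to the same node: 6 branches. Total: 1 + 6 = 7.

7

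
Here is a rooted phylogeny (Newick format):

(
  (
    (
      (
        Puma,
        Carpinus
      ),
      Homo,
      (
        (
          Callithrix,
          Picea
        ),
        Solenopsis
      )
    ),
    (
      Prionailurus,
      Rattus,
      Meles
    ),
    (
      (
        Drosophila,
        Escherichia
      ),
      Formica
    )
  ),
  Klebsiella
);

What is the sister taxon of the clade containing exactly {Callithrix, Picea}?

Solenopsis

The clade containing exactly {Callithrix, Picea} attaches to the tree at the node subtending ((Callithrix,Picea),Solenopsis).
The other lineage descending from that same node — the sister group — is the single tip Solenopsis.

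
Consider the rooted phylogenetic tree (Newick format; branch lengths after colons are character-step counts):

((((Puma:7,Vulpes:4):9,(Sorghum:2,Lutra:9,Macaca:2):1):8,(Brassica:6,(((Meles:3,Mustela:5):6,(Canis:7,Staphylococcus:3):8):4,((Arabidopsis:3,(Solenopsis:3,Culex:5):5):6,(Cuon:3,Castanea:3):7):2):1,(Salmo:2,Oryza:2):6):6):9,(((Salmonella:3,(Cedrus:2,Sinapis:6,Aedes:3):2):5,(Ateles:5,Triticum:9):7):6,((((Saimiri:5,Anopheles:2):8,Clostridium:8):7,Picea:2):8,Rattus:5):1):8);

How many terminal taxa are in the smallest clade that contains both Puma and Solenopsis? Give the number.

17

The MRCA of Puma and Solenopsis is the node subtending (((Puma,Vulpes),(Sorghum,Lutra,Macaca)),(Brassica,(((Meles,Mustela),(Canis,Staphylococcus)),((Arabidopsis,(Solenopsis,Culex)),(Cuon,Castanea))),(Salmo,Oryza))).
That clade contains 17 terminal taxa: Arabidopsis, Brassica, Canis, Castanea, Culex, Cuon, Lutra, Macaca, Meles, Mustela, Oryza, Puma, Salmo, Solenopsis, Sorghum, Staphylococcus, Vulpes.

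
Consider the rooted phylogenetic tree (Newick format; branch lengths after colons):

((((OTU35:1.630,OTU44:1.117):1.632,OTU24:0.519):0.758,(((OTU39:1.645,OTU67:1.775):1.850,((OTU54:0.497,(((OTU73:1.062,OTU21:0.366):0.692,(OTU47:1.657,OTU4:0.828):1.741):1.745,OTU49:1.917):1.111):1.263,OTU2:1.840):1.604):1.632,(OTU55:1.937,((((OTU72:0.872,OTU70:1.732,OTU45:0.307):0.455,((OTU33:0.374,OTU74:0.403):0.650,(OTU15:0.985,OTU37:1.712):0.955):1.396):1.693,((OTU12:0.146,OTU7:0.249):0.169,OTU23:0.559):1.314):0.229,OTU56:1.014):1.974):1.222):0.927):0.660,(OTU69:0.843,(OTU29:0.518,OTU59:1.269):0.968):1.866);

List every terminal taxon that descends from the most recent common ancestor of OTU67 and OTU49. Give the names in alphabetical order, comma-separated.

Tracing OTU67: it sits inside (OTU39,OTU67).
Tracing OTU49: it sits inside (((OTU73,OTU21),(OTU47,OTU4)),OTU49).
The smallest clade enclosing both is ((OTU39,OTU67),((OTU54,(((OTU73,OTU21),(OTU47,OTU4)),OTU49)),OTU2)); the answer is its 9 terminal taxa in alphabetical order.

OTU2, OTU21, OTU39, OTU4, OTU47, OTU49, OTU54, OTU67, OTU73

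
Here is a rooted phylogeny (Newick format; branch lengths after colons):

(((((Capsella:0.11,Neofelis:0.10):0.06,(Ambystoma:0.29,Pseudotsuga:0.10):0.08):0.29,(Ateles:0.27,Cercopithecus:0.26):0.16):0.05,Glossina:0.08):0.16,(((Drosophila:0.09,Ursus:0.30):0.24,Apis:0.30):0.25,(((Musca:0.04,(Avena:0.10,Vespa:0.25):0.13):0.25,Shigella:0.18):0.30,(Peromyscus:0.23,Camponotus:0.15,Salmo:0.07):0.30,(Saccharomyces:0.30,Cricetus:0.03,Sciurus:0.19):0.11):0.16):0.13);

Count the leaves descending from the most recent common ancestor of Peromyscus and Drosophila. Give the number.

13

The MRCA of Peromyscus and Drosophila is the node subtending (((Drosophila,Ursus),Apis),(((Musca,(Avena,Vespa)),Shigella),(Peromyscus,Camponotus,Salmo),(Saccharomyces,Cricetus,Sciurus))).
That clade contains 13 terminal taxa: Apis, Avena, Camponotus, Cricetus, Drosophila, Musca, Peromyscus, Saccharomyces, Salmo, Sciurus, Shigella, Ursus, Vespa.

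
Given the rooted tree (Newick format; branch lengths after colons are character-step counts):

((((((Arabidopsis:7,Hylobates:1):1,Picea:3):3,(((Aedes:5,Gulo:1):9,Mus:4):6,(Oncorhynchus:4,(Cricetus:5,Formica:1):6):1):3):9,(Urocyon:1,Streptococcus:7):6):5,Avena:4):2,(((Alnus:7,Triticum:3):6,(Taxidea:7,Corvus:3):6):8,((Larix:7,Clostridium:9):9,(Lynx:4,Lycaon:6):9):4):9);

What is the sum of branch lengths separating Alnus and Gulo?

65

The path runs Alnus → … → MRCA → … → Gulo; the MRCA is the root of the tree.
Branch lengths along that path: 7 + 6 + 8 + 9 + 2 + 5 + 9 + 3 + 6 + 9 + 1 = 65.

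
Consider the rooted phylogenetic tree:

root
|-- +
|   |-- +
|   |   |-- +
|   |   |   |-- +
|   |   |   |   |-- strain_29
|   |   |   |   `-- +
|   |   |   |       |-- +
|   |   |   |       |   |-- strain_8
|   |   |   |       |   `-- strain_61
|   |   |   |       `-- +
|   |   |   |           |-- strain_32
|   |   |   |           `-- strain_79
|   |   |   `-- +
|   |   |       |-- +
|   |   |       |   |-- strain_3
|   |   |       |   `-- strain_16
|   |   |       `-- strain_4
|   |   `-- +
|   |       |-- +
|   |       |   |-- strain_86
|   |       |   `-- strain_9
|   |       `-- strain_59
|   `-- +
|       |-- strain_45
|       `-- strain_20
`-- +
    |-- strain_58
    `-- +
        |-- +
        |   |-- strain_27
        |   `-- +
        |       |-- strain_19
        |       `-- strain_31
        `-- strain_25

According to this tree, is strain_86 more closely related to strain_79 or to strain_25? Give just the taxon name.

The MRCA of strain_86 and strain_79 subtends (((strain_29,((strain_8,strain_61),(strain_32,strain_79))),((strain_3,strain_16),strain_4)),((strain_86,strain_9),strain_59)) (11 taxa).
The MRCA of strain_86 and strain_25 is the root, subtending the entire tree (18 taxa).
The first is nested inside the second, so strain_86 shares a more recent common ancestor with strain_79.

strain_79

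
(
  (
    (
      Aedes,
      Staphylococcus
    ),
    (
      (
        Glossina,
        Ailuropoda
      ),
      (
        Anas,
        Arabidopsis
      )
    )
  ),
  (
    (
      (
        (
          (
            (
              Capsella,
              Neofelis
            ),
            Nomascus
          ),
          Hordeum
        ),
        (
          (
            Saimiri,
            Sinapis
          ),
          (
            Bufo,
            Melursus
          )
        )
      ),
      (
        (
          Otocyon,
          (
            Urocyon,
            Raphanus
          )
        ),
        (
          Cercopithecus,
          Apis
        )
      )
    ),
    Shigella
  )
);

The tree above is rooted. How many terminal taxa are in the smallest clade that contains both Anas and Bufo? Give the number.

The MRCA of Anas and Bufo is the root, so the clade is the entire tree.
That clade contains 20 terminal taxa: Aedes, Ailuropoda, Anas, Apis, Arabidopsis, Bufo, Capsella, Cercopithecus, Glossina, Hordeum, Melursus, Neofelis, Nomascus, Otocyon, Raphanus, Saimiri, Shigella, Sinapis, Staphylococcus, Urocyon.

20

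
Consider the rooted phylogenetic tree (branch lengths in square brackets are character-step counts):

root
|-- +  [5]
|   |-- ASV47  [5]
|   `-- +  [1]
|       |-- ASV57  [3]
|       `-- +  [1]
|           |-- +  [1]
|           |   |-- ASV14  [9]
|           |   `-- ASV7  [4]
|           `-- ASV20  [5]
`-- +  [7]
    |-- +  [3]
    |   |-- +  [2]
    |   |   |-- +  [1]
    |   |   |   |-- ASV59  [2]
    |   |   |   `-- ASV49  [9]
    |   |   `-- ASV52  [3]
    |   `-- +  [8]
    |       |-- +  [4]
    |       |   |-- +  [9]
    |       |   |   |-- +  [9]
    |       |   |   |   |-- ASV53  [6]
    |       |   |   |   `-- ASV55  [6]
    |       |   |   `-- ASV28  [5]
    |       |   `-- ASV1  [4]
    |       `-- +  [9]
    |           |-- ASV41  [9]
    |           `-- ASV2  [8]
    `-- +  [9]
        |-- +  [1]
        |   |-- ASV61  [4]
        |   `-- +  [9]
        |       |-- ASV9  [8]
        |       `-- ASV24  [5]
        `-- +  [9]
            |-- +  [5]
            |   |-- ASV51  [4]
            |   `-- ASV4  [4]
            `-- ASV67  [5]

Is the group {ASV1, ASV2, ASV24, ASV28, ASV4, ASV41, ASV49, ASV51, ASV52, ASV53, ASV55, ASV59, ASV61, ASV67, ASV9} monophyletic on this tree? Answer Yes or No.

The most recent common ancestor of these taxa subtends ((((ASV59,ASV49),ASV52),((((ASV53,ASV55),ASV28),ASV1),(ASV41,ASV2))),((ASV61,(ASV9,ASV24)),((ASV51,ASV4),ASV67))).
That clade has exactly 15 tips — every listed taxon and nothing else — so the group is monophyletic.

Yes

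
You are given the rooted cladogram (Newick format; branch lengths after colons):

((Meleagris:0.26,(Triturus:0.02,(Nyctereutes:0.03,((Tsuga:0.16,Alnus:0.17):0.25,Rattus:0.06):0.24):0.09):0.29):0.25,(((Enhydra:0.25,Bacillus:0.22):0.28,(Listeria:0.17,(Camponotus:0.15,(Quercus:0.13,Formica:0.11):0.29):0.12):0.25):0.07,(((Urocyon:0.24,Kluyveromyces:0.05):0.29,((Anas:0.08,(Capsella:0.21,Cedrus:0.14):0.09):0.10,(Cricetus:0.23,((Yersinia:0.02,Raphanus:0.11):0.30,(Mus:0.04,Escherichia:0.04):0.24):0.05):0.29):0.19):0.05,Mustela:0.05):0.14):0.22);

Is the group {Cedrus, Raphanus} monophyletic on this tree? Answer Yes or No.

The MRCA of the listed taxa subtends ((Anas,(Capsella,Cedrus)),(Cricetus,((Yersinia,Raphanus),(Mus,Escherichia)))).
That clade also contains Anas, Capsella, Cricetus, Escherichia, Mus, Yersinia, which are not in the proposed group, so the group is not monophyletic.

No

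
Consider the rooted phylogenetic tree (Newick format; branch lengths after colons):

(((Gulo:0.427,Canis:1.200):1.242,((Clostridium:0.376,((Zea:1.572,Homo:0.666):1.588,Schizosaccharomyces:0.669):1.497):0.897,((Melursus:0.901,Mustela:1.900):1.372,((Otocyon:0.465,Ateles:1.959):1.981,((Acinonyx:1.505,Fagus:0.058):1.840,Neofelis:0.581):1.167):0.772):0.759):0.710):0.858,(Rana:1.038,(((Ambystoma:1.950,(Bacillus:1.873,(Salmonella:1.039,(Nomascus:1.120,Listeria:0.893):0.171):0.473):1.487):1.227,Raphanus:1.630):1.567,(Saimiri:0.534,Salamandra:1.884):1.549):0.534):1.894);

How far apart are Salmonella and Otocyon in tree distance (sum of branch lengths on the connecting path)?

The path runs Salmonella → … → MRCA → … → Otocyon; the MRCA is the root of the tree.
Branch lengths along that path: 1.039 + 0.473 + 1.487 + 1.227 + 1.567 + 0.534 + 1.894 + 0.858 + 0.710 + 0.759 + 0.772 + 1.981 + 0.465 = 13.766.

13.766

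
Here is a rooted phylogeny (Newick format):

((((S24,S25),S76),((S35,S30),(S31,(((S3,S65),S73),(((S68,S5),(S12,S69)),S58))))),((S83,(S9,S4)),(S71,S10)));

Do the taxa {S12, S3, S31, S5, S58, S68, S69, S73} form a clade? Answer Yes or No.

The MRCA of the listed taxa subtends (S31,(((S3,S65),S73),(((S68,S5),(S12,S69)),S58))).
That clade also contains S65, which is not in the proposed group, so the group is not monophyletic.

No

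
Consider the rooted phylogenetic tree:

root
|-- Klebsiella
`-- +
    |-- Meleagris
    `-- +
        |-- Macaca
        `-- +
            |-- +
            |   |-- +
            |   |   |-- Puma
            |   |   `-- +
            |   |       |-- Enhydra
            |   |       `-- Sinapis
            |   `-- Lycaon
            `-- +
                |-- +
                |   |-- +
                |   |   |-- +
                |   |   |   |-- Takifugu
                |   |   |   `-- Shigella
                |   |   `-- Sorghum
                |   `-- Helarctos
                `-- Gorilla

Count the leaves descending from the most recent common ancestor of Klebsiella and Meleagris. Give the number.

The MRCA of Klebsiella and Meleagris is the root, so the clade is the entire tree.
That clade contains 12 terminal taxa: Enhydra, Gorilla, Helarctos, Klebsiella, Lycaon, Macaca, Meleagris, Puma, Shigella, Sinapis, Sorghum, Takifugu.

12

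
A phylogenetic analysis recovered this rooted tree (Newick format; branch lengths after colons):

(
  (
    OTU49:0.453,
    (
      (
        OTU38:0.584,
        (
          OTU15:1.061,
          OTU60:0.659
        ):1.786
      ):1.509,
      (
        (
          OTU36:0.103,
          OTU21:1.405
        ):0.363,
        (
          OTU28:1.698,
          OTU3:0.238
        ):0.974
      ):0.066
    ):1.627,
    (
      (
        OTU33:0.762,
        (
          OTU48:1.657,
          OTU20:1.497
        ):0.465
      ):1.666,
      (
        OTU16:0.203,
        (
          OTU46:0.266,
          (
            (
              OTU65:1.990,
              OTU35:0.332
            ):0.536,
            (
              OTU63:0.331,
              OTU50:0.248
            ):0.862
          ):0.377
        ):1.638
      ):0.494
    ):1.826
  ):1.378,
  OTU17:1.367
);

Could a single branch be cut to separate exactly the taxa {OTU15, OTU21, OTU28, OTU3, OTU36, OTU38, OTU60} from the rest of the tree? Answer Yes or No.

Yes

The most recent common ancestor of these taxa subtends ((OTU38,(OTU15,OTU60)),((OTU36,OTU21),(OTU28,OTU3))).
That clade has exactly 7 tips — every listed taxon and nothing else — so the group is monophyletic.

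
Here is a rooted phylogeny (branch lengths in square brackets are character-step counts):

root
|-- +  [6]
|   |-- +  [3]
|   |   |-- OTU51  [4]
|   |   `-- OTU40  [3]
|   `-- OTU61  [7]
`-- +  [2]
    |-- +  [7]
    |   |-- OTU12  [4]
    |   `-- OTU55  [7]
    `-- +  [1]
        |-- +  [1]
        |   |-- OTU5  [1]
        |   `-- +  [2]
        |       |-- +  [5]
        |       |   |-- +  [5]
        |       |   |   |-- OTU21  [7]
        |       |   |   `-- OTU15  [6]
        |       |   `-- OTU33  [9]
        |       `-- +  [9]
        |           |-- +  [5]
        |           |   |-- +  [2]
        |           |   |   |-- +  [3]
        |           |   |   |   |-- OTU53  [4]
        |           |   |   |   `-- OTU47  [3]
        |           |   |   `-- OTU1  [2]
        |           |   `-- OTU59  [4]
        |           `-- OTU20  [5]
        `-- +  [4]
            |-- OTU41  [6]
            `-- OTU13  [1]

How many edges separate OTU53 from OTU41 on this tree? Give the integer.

9

The MRCA of OTU53 and OTU41 is the node subtending ((OTU5,(((OTU21,OTU15),OTU33),((((OTU53,OTU47),OTU1),OTU59),OTU20))),(OTU41,OTU13)).
From OTU53 up to that node: 7 branches. From OTU41 up to the same node: 2 branches. Total: 7 + 2 = 9.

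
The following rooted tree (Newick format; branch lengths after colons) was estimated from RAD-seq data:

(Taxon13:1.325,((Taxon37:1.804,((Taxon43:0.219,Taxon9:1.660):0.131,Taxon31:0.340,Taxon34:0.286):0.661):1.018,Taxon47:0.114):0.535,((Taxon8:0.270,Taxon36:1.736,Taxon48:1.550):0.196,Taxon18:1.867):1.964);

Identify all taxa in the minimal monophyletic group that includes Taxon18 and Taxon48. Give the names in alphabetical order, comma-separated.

Tracing Taxon18: it sits inside ((Taxon8,Taxon36,Taxon48),Taxon18).
Tracing Taxon48: it sits inside (Taxon8,Taxon36,Taxon48).
The smallest clade enclosing both is ((Taxon8,Taxon36,Taxon48),Taxon18); the answer is its 4 terminal taxa in alphabetical order.

Taxon18, Taxon36, Taxon48, Taxon8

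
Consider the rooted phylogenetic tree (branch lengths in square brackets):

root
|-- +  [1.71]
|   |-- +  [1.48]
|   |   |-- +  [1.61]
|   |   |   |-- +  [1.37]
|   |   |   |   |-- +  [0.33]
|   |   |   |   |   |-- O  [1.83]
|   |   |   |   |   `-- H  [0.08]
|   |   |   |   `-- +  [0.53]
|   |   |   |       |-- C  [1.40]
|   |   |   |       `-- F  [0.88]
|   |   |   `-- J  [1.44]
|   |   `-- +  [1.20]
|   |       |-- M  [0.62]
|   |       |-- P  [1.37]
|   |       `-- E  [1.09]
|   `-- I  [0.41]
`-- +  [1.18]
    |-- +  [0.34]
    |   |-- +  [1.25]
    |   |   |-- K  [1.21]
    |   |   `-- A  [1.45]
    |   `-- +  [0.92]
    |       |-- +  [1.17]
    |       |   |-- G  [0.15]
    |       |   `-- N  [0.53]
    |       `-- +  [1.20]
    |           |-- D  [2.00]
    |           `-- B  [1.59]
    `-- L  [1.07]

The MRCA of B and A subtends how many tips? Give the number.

6

The MRCA of B and A is the node subtending ((K,A),((G,N),(D,B))).
That clade contains 6 terminal taxa: A, B, D, G, K, N.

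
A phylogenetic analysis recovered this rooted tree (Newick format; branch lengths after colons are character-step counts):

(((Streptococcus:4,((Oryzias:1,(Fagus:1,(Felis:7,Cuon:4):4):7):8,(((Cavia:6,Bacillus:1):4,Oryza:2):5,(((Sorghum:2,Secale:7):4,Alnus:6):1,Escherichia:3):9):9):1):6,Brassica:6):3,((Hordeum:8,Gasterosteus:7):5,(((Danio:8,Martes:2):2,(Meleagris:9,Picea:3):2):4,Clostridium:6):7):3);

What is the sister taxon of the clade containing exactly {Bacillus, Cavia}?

Oryza

The clade containing exactly {Bacillus, Cavia} attaches to the tree at the node subtending ((Cavia,Bacillus),Oryza).
The other lineage descending from that same node — the sister group — is the single tip Oryza.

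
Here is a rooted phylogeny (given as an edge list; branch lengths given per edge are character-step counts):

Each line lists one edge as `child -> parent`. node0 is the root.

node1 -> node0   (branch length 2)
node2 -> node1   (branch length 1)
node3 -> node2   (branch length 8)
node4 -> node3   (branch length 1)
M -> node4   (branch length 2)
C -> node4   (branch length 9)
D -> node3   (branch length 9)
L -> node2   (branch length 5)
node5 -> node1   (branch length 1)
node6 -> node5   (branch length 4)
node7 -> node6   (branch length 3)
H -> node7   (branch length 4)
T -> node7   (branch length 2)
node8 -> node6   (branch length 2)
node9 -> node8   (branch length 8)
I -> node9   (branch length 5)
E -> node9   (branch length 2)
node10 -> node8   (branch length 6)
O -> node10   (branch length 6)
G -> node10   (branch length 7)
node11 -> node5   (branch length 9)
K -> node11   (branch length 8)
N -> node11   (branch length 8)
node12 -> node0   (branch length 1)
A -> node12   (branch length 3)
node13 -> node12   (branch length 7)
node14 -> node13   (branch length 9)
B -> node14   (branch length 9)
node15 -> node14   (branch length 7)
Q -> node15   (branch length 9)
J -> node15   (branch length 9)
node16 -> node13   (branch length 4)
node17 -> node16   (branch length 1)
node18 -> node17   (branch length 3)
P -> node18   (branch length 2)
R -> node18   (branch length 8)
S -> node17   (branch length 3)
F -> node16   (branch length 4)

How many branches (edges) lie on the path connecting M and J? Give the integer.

10

The MRCA of M and J is the root of the tree.
From M up to that node: 5 branches. From J up to the same node: 5 branches. Total: 5 + 5 = 10.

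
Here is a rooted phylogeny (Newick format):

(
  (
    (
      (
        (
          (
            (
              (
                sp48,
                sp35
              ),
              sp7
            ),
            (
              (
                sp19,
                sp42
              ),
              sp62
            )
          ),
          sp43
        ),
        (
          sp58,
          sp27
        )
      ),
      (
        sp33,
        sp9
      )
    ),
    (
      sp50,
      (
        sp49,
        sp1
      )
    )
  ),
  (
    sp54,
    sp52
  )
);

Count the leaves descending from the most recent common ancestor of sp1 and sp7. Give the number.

14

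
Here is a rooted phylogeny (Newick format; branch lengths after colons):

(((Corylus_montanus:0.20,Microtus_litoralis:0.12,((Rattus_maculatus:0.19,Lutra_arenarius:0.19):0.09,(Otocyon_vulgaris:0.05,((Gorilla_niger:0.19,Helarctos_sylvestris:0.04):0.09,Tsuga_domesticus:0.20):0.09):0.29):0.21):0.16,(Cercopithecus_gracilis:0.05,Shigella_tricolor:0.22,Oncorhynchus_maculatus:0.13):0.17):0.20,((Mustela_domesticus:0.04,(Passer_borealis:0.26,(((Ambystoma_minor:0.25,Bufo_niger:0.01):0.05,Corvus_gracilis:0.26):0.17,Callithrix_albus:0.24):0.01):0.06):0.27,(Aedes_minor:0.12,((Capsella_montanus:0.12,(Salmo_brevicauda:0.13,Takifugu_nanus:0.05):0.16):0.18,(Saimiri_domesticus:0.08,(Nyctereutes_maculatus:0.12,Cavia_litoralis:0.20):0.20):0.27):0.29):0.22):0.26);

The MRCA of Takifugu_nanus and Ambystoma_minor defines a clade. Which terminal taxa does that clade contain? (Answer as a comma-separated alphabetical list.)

Tracing Takifugu_nanus: it sits inside (Salmo_brevicauda,Takifugu_nanus).
Tracing Ambystoma_minor: it sits inside (Ambystoma_minor,Bufo_niger).
The smallest clade enclosing both is ((Mustela_domesticus,(Passer_borealis,(((Ambystoma_minor,Bufo_niger),Corvus_gracilis),Callithrix_albus))),(Aedes_minor,((Capsella_montanus,(Salmo_brevicauda,Takifugu_nanus)),(Saimiri_domesticus,(Nyctereutes_maculatus,Cavia_litoralis))))); the answer is its 13 terminal taxa in alphabetical order.

Aedes_minor, Ambystoma_minor, Bufo_niger, Callithrix_albus, Capsella_montanus, Cavia_litoralis, Corvus_gracilis, Mustela_domesticus, Nyctereutes_maculatus, Passer_borealis, Saimiri_domesticus, Salmo_brevicauda, Takifugu_nanus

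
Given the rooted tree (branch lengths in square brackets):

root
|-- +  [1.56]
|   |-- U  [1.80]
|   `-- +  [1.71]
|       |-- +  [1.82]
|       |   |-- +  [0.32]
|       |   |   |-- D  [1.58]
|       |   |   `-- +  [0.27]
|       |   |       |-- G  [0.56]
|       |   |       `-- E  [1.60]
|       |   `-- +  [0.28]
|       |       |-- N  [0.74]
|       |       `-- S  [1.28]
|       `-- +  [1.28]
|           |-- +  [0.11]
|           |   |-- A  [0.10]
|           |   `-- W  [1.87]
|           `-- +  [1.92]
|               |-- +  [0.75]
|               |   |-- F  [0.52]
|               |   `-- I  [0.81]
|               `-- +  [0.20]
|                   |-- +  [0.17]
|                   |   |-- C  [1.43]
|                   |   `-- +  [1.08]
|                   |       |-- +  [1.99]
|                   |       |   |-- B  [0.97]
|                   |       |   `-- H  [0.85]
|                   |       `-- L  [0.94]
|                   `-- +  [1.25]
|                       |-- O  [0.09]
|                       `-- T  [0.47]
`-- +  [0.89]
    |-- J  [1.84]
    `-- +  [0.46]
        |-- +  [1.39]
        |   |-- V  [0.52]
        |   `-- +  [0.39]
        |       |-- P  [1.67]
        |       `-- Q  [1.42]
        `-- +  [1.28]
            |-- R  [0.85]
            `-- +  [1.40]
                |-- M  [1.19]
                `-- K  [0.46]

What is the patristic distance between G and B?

10.58

The path runs G → … → MRCA → … → B; the MRCA is the node subtending (((D,(G,E)),(N,S)),((A,W),((F,I),((C,((B,H),L)),(O,T))))).
Branch lengths along that path: 0.56 + 0.27 + 0.32 + 1.82 + 1.28 + 1.92 + 0.20 + 0.17 + 1.08 + 1.99 + 0.97 = 10.58.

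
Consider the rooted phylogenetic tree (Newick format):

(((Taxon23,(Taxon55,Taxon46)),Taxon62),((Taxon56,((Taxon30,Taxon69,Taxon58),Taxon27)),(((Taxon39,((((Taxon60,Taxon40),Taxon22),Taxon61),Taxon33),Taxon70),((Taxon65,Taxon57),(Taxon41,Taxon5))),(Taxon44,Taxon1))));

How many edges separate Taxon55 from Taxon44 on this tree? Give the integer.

8

The MRCA of Taxon55 and Taxon44 is the root of the tree.
From Taxon55 up to that node: 4 branches. From Taxon44 up to the same node: 4 branches. Total: 4 + 4 = 8.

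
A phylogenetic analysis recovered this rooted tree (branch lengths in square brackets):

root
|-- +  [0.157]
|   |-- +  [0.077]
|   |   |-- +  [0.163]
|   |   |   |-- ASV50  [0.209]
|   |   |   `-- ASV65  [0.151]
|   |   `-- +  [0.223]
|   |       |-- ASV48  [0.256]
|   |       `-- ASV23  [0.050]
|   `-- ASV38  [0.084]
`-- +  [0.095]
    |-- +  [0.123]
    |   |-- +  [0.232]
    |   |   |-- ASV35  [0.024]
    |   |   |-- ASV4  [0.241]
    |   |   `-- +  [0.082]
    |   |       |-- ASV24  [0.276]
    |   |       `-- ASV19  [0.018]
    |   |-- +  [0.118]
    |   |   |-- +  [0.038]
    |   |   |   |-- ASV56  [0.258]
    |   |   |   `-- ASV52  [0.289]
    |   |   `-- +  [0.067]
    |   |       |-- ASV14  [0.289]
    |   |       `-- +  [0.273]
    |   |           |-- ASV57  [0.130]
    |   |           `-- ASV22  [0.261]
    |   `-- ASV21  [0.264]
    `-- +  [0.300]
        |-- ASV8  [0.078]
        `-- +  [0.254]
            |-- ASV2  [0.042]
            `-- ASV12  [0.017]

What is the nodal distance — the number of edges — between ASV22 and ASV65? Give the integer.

The MRCA of ASV22 and ASV65 is the root of the tree.
From ASV22 up to that node: 6 branches. From ASV65 up to the same node: 4 branches. Total: 6 + 4 = 10.

10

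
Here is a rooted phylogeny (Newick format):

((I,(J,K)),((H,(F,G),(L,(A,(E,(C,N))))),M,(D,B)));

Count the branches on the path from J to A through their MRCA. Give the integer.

The MRCA of J and A is the root of the tree.
From J up to that node: 3 branches. From A up to the same node: 5 branches. Total: 3 + 5 = 8.

8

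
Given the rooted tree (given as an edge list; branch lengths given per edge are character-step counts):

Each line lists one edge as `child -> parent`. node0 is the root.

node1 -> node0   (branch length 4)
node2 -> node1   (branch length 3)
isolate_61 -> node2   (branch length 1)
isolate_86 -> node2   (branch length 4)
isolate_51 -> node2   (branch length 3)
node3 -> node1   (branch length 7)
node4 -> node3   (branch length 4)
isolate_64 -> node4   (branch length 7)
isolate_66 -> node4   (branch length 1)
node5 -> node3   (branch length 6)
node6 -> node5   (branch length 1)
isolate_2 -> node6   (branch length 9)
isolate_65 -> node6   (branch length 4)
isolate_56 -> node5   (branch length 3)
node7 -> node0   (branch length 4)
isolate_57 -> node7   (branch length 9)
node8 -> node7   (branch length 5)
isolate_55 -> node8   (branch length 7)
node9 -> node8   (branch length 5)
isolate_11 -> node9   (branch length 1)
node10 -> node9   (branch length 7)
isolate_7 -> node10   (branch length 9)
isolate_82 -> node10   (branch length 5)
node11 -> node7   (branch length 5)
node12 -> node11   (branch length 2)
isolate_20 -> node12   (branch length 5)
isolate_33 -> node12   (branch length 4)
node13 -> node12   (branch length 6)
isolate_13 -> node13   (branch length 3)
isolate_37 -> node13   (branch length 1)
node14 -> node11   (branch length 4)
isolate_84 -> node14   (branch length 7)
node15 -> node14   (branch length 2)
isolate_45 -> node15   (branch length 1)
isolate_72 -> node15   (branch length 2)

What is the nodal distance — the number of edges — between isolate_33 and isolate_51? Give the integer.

7

The MRCA of isolate_33 and isolate_51 is the root of the tree.
From isolate_33 up to that node: 4 branches. From isolate_51 up to the same node: 3 branches. Total: 4 + 3 = 7.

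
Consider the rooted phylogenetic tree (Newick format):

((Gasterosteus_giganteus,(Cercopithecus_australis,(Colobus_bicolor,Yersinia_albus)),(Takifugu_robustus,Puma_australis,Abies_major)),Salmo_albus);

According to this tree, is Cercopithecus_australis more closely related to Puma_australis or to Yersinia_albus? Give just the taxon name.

The MRCA of Cercopithecus_australis and Yersinia_albus subtends (Cercopithecus_australis,(Colobus_bicolor,Yersinia_albus)) (3 taxa).
The MRCA of Cercopithecus_australis and Puma_australis subtends (Gasterosteus_giganteus,(Cercopithecus_australis,(Colobus_bicolor,Yersinia_albus)),(Takifugu_robustus,Puma_australis,Abies_major)) (7 taxa).
The first is nested inside the second, so Cercopithecus_australis shares a more recent common ancestor with Yersinia_albus.

Yersinia_albus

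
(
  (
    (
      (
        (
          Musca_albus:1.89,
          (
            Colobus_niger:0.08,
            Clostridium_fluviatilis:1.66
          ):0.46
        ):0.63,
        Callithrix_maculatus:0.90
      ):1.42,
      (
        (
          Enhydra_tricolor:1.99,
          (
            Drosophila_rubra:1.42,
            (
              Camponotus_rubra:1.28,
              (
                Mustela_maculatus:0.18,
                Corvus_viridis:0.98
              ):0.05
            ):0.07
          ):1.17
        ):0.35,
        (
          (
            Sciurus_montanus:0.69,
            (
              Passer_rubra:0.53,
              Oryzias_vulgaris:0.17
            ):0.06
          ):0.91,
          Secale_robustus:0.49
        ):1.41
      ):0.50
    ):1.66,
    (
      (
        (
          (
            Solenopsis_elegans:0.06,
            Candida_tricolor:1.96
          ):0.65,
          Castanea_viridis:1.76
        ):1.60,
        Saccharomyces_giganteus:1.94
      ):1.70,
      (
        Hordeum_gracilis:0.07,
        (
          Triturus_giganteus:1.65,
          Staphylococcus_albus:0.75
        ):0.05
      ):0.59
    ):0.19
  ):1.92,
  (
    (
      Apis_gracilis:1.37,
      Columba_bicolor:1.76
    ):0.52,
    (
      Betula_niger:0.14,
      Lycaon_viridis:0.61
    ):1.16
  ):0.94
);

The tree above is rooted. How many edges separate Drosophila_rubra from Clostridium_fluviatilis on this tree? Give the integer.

8

The MRCA of Drosophila_rubra and Clostridium_fluviatilis is the node subtending (((Musca_albus,(Colobus_niger,Clostridium_fluviatilis)),Callithrix_maculatus),((Enhydra_tricolor,(Drosophila_rubra,(Camponotus_rubra,(Mustela_maculatus,Corvus_viridis)))),((Sciurus_montanus,(Passer_rubra,Oryzias_vulgaris)),Secale_robustus))).
From Drosophila_rubra up to that node: 4 branches. From Clostridium_fluviatilis up to the same node: 4 branches. Total: 4 + 4 = 8.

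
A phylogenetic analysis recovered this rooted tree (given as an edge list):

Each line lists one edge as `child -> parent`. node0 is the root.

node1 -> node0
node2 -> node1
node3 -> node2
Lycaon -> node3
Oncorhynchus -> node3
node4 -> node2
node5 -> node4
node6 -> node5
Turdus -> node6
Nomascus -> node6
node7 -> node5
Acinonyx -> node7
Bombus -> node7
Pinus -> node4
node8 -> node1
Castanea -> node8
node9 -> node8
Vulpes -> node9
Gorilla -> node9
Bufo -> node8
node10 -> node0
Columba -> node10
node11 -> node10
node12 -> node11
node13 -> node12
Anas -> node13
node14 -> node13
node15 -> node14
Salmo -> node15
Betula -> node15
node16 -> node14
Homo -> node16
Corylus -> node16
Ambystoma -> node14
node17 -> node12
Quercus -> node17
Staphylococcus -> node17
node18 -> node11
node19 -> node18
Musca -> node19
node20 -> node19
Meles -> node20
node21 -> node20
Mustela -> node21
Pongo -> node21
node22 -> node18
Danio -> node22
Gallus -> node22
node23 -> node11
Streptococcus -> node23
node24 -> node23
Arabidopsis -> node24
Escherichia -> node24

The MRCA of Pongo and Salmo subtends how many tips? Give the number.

The MRCA of Pongo and Salmo is the node subtending (((Anas,((Salmo,Betula),(Homo,Corylus),Ambystoma)),(Quercus,Staphylococcus)),((Musca,(Meles,(Mustela,Pongo))),(Danio,Gallus)),(Streptococcus,(Arabidopsis,Escherichia))).
That clade contains 17 terminal taxa: Ambystoma, Anas, Arabidopsis, Betula, Corylus, Danio, Escherichia, Gallus, Homo, Meles, Musca, Mustela, Pongo, Quercus, Salmo, Staphylococcus, Streptococcus.

17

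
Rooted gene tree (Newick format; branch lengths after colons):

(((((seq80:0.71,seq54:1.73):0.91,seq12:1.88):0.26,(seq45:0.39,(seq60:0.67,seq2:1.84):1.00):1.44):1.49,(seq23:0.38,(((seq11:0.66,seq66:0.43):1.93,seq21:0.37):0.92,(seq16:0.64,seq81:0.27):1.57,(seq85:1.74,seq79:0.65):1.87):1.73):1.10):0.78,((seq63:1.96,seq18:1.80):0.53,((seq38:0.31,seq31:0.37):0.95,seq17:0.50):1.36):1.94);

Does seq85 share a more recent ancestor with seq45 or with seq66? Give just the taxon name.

seq66

The MRCA of seq85 and seq66 subtends (((seq11,seq66),seq21),(seq16,seq81),(seq85,seq79)) (7 taxa).
The MRCA of seq85 and seq45 subtends ((((seq80,seq54),seq12),(seq45,(seq60,seq2))),(seq23,(((seq11,seq66),seq21),(seq16,seq81),(seq85,seq79)))) (14 taxa).
The first is nested inside the second, so seq85 shares a more recent common ancestor with seq66.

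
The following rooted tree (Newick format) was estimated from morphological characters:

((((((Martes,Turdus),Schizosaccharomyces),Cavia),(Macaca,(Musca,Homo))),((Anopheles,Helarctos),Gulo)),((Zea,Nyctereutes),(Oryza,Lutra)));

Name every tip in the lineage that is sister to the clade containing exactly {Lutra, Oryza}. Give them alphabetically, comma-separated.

The clade containing exactly {Lutra, Oryza} attaches to the tree at the node subtending ((Zea,Nyctereutes),(Oryza,Lutra)).
The other lineage descending from that same node — the sister group — is (Zea,Nyctereutes); its 2 tips in alphabetical order are the answer.

Nyctereutes, Zea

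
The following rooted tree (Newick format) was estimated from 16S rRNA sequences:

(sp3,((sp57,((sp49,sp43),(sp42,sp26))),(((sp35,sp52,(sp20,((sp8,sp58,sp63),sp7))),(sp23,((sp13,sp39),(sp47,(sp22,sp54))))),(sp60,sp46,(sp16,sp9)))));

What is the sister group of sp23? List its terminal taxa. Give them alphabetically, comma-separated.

sp23 attaches to the tree at the node subtending (sp23,((sp13,sp39),(sp47,(sp22,sp54)))).
The other lineage descending from that same node — the sister group — is ((sp13,sp39),(sp47,(sp22,sp54))); its 5 tips in alphabetical order are the answer.

sp13, sp22, sp39, sp47, sp54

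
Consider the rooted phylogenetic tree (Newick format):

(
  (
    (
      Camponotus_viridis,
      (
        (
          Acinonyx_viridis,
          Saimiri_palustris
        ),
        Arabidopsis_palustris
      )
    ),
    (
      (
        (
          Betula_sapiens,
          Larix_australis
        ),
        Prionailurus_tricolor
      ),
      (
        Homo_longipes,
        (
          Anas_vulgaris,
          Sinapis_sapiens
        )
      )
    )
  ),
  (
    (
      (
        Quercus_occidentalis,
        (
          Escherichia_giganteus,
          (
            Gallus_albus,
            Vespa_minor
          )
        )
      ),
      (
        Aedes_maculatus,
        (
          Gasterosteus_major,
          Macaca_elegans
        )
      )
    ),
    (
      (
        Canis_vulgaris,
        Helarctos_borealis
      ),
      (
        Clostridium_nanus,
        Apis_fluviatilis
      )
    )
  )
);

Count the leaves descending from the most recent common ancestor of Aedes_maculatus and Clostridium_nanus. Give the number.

The MRCA of Aedes_maculatus and Clostridium_nanus is the node subtending (((Quercus_occidentalis,(Escherichia_giganteus,(Gallus_albus,Vespa_minor))),(Aedes_maculatus,(Gasterosteus_major,Macaca_elegans))),((Canis_vulgaris,Helarctos_borealis),(Clostridium_nanus,Apis_fluviatilis))).
That clade contains 11 terminal taxa: Aedes_maculatus, Apis_fluviatilis, Canis_vulgaris, Clostridium_nanus, Escherichia_giganteus, Gallus_albus, Gasterosteus_major, Helarctos_borealis, Macaca_elegans, Quercus_occidentalis, Vespa_minor.

11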